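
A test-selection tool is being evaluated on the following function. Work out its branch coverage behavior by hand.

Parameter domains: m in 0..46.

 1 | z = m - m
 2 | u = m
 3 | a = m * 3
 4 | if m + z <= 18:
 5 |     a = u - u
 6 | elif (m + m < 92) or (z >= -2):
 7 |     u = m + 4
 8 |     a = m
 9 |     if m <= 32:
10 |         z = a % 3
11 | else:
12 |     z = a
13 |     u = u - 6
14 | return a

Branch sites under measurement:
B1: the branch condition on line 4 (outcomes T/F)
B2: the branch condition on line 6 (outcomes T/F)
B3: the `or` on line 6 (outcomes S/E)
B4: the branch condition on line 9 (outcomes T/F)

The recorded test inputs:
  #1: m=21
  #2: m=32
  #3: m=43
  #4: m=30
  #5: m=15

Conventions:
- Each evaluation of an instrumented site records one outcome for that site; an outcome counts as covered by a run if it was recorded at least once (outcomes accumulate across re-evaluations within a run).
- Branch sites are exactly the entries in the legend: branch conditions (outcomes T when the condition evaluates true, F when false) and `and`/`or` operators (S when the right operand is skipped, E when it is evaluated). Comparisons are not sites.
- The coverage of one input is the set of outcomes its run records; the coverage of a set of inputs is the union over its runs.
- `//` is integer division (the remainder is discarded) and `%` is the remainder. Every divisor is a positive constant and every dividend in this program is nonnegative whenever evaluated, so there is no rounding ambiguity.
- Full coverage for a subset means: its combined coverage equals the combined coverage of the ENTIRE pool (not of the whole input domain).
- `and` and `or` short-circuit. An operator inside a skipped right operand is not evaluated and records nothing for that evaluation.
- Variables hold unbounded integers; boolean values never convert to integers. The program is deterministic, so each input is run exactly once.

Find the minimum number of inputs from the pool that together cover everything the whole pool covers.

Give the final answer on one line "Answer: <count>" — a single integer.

#1 (m=21) -> B1->F, B3->S, B2->T, B4->T; covered: B1=F, B2=T, B3=S, B4=T
#2 (m=32) -> B1->F, B3->S, B2->T, B4->T; covered: B1=F, B2=T, B3=S, B4=T
#3 (m=43) -> B1->F, B3->S, B2->T, B4->F; covered: B1=F, B2=T, B3=S, B4=F
#4 (m=30) -> B1->F, B3->S, B2->T, B4->T; covered: B1=F, B2=T, B3=S, B4=T
#5 (m=15) -> B1->T; covered: B1=T
together the pool reaches 6 outcomes: B1=T, B1=F, B2=T, B3=S, B4=T, B4=F
checked all size-1 subsets: none covers 6 outcomes (max 4/6)
checked all size-2 subsets: none covers 6 outcomes (max 5/6)
at size 3, {1, 3, 5} reaches all 6 outcomes; every lexicographically earlier size-3 subset fails

Answer: 3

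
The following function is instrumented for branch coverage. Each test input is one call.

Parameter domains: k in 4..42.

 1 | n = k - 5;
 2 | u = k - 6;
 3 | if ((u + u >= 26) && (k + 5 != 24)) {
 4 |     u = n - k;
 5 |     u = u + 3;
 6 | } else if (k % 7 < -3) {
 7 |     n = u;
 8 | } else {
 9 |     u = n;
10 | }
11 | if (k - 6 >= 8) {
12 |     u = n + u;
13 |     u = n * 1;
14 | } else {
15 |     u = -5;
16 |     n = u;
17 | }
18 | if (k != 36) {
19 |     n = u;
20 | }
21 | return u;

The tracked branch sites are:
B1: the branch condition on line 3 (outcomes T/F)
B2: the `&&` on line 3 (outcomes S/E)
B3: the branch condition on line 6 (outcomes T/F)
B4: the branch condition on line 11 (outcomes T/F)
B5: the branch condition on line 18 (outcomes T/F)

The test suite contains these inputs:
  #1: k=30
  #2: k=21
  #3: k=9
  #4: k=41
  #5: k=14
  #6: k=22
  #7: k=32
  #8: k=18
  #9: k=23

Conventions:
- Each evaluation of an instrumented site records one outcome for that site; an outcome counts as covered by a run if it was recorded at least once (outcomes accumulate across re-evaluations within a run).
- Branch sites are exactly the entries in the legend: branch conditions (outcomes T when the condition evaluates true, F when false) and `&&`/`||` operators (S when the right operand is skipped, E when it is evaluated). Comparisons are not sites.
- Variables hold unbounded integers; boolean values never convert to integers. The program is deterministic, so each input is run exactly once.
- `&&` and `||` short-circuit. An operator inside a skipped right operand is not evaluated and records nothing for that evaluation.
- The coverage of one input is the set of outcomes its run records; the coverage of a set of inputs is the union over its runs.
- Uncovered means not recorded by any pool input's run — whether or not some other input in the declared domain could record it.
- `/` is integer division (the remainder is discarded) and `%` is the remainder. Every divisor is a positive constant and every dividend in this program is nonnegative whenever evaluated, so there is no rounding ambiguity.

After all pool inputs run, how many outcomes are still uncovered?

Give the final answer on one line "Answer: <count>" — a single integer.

input #1 (k=30): events B2->E, B1->T, B4->T, B5->T; covers B1=T, B2=E, B4=T, B5=T
input #2 (k=21): events B2->E, B1->T, B4->T, B5->T; covers B1=T, B2=E, B4=T, B5=T
input #3 (k=9): events B2->S, B1->F, B3->F, B4->F, B5->T; covers B1=F, B2=S, B3=F, B4=F, B5=T
input #4 (k=41): events B2->E, B1->T, B4->T, B5->T; covers B1=T, B2=E, B4=T, B5=T
input #5 (k=14): events B2->S, B1->F, B3->F, B4->T, B5->T; covers B1=F, B2=S, B3=F, B4=T, B5=T
input #6 (k=22): events B2->E, B1->T, B4->T, B5->T; covers B1=T, B2=E, B4=T, B5=T
input #7 (k=32): events B2->E, B1->T, B4->T, B5->T; covers B1=T, B2=E, B4=T, B5=T
input #8 (k=18): events B2->S, B1->F, B3->F, B4->T, B5->T; covers B1=F, B2=S, B3=F, B4=T, B5=T
input #9 (k=23): events B2->E, B1->T, B4->T, B5->T; covers B1=T, B2=E, B4=T, B5=T
union over the pool: B1=T, B1=F, B2=S, B2=E, B3=F, B4=T, B4=F, B5=T
uncovered (2 of 10): B3=T, B5=F

Answer: 2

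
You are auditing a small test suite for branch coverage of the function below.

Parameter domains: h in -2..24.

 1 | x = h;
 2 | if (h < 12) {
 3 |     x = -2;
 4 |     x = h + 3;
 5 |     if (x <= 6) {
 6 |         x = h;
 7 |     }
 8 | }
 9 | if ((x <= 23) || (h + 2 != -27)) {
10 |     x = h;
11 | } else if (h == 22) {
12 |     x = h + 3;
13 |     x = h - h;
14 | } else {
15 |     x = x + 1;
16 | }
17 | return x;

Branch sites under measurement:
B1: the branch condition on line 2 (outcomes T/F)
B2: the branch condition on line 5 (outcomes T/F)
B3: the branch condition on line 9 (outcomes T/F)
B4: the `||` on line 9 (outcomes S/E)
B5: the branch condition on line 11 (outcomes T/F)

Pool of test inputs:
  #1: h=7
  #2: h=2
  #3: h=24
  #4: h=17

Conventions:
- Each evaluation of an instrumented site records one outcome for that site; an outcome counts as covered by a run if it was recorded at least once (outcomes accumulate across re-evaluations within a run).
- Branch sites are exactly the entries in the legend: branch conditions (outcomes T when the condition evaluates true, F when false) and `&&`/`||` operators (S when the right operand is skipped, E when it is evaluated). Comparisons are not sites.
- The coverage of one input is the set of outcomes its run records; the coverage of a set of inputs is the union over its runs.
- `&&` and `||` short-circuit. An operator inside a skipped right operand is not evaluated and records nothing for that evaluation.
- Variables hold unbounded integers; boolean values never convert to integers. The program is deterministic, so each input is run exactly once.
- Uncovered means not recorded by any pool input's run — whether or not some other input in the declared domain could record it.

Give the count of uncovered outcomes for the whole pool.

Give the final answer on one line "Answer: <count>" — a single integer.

#1 (h=7) -> B1->T, B2->F, B4->S, B3->T; covered: B1=T, B2=F, B3=T, B4=S
#2 (h=2) -> B1->T, B2->T, B4->S, B3->T; covered: B1=T, B2=T, B3=T, B4=S
#3 (h=24) -> B1->F, B4->E, B3->T; covered: B1=F, B3=T, B4=E
#4 (h=17) -> B1->F, B4->S, B3->T; covered: B1=F, B3=T, B4=S
union over the pool: B1=T, B1=F, B2=T, B2=F, B3=T, B4=S, B4=E
uncovered (3 of 10): B3=F, B5=T, B5=F

Answer: 3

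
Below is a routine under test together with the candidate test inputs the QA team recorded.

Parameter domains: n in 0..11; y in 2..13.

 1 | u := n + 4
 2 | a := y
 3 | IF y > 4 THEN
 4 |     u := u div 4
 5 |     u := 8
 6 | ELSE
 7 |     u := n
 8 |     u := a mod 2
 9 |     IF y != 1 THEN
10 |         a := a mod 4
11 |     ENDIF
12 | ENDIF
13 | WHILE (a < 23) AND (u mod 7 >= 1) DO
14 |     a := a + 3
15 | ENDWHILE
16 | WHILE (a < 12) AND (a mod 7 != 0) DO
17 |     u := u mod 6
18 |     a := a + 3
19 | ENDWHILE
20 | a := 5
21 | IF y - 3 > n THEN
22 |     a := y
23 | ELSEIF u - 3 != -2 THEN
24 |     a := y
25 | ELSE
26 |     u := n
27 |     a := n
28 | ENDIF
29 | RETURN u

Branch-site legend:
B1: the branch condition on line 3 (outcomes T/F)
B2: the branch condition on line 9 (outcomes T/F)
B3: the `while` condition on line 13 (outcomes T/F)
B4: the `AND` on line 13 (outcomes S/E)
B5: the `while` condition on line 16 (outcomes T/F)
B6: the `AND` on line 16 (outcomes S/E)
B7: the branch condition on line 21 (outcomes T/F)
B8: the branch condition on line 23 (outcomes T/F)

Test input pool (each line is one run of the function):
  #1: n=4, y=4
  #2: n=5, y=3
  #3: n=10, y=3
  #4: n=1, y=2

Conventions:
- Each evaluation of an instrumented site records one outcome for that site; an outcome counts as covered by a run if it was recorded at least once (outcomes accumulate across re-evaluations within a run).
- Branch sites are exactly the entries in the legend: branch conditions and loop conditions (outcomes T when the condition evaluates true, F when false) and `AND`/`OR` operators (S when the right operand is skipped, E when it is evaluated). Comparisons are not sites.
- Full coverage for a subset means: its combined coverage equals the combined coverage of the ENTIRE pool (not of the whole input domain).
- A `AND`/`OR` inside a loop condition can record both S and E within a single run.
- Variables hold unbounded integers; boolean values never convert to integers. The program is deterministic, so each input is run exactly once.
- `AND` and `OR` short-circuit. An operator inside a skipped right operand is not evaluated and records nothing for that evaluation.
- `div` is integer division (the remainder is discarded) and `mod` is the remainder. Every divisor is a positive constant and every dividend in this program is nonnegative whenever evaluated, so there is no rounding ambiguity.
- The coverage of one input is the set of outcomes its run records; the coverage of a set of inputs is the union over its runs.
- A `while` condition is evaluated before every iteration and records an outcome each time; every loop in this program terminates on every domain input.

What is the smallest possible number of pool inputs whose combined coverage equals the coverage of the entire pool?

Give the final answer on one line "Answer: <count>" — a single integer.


input #1 (n=4, y=4): events B1->F, B2->T, B4->E, B3->F, B6->E, B5->F, B7->F, B8->T; covers B1=F, B2=T, B3=F, B4=E, B5=F, B6=E, B7=F, B8=T
input #2 (n=5, y=3): events B1->F, B2->T, B4->E, B3->T, B4->E, B3->T, B4->E, B3->T, B4->E, B3->T, B4->E, B3->T, B4->E, B3->T, ...; covers B1=F, B2=T, B3=T, B3=F, B4=S, B4=E, B5=F, B6=S, B7=F, B8=F
input #3 (n=10, y=3): events B1->F, B2->T, B4->E, B3->T, B4->E, B3->T, B4->E, B3->T, B4->E, B3->T, B4->E, B3->T, B4->E, B3->T, ...; covers B1=F, B2=T, B3=T, B3=F, B4=S, B4=E, B5=F, B6=S, B7=F, B8=F
input #4 (n=1, y=2): events B1->F, B2->T, B4->E, B3->F, B6->E, B5->T, B6->E, B5->T, B6->E, B5->T, B6->E, B5->T, B6->S, B5->F, ...; covers B1=F, B2=T, B3=F, B4=E, B5=T, B5=F, B6=S, B6=E, B7=F, B8=T
union over all inputs: B1=F, B2=T, B3=T, B3=F, B4=S, B4=E, B5=T, B5=F, B6=S, B6=E, B7=F, B8=T, B8=F (13 outcomes)
every size-1 subset falls short of the 13 outcomes (best: 10/13)
the canonical winner is {2, 4}: size 2, full 13-outcome coverage, earliest index list among size-2 covers
Answer: 2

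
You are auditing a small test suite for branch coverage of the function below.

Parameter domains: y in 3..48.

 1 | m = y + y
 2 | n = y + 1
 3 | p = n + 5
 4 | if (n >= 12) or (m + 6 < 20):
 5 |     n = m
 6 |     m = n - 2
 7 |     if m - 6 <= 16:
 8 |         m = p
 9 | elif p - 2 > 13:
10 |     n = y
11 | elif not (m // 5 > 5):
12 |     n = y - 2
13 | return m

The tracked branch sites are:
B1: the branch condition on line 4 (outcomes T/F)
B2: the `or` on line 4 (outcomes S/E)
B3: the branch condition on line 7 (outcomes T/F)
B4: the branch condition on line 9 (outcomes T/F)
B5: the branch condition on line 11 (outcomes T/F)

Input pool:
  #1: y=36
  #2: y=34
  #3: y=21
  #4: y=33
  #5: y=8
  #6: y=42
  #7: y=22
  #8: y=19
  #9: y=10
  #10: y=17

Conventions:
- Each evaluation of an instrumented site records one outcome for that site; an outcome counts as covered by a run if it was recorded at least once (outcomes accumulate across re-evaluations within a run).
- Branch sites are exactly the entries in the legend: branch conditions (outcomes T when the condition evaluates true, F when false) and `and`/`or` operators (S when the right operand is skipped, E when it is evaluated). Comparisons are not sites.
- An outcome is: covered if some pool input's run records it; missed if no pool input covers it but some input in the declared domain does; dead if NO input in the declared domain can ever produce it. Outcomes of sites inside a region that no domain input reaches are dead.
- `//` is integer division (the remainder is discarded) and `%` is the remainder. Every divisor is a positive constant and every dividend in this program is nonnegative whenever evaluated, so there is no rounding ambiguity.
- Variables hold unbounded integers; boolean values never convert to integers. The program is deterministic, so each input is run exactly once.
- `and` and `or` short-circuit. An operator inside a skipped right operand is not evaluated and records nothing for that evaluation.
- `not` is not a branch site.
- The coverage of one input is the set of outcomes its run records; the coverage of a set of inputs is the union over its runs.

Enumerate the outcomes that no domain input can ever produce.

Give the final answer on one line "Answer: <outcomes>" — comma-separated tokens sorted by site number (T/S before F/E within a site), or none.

checking every outcome against all 46 domain inputs:
  B5=F: never recorded by any domain input -> dead
  reachable outcomes have witnesses, e.g. B1=T (e.g. y=3), B1=F (e.g. y=7), B2=S (e.g. y=11), B2=E (e.g. y=3)

Answer: B5=F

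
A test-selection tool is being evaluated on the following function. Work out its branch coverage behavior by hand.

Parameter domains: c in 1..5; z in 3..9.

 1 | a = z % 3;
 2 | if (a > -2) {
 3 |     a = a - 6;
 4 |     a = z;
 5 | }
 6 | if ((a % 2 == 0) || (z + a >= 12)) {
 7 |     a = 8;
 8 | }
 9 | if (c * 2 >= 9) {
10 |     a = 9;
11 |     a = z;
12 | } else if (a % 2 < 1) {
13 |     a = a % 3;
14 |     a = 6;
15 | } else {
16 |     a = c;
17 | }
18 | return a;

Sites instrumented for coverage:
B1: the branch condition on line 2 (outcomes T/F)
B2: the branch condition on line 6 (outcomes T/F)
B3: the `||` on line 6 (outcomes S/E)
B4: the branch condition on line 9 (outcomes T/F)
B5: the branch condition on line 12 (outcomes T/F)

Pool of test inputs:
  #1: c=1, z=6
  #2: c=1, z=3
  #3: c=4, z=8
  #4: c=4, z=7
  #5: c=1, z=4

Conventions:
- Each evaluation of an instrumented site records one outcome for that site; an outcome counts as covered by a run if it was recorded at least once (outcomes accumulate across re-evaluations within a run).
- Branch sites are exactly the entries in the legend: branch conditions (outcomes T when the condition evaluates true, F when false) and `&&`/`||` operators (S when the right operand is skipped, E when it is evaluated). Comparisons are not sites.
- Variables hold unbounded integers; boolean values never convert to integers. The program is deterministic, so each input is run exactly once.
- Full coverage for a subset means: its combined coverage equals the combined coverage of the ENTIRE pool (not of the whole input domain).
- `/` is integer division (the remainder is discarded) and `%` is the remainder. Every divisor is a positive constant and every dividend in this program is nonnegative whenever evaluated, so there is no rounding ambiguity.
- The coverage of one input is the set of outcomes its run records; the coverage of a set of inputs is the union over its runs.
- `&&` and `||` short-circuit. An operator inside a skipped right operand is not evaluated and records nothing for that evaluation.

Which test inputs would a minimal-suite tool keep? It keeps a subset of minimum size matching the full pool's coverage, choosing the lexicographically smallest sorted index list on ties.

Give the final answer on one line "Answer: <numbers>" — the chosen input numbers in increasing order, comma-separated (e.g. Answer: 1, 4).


run #1 (c=1, z=6) runs B1->T, B3->S, B2->T, B4->F, B5->T; records B1=T, B2=T, B3=S, B4=F, B5=T
run #2 (c=1, z=3) runs B1->T, B3->E, B2->F, B4->F, B5->F; records B1=T, B2=F, B3=E, B4=F, B5=F
run #3 (c=4, z=8) runs B1->T, B3->S, B2->T, B4->F, B5->T; records B1=T, B2=T, B3=S, B4=F, B5=T
run #4 (c=4, z=7) runs B1->T, B3->E, B2->T, B4->F, B5->T; records B1=T, B2=T, B3=E, B4=F, B5=T
run #5 (c=1, z=4) runs B1->T, B3->S, B2->T, B4->F, B5->T; records B1=T, B2=T, B3=S, B4=F, B5=T
the full pool covers 8 outcomes: B1=T, B2=T, B2=F, B3=S, B3=E, B4=F, B5=T, B5=F
checked all size-1 subsets: none covers 8 outcomes (max 5/8)
at size 2, {1, 2} reaches all 8 outcomes; every lexicographically earlier size-2 subset fails
Answer: 1, 2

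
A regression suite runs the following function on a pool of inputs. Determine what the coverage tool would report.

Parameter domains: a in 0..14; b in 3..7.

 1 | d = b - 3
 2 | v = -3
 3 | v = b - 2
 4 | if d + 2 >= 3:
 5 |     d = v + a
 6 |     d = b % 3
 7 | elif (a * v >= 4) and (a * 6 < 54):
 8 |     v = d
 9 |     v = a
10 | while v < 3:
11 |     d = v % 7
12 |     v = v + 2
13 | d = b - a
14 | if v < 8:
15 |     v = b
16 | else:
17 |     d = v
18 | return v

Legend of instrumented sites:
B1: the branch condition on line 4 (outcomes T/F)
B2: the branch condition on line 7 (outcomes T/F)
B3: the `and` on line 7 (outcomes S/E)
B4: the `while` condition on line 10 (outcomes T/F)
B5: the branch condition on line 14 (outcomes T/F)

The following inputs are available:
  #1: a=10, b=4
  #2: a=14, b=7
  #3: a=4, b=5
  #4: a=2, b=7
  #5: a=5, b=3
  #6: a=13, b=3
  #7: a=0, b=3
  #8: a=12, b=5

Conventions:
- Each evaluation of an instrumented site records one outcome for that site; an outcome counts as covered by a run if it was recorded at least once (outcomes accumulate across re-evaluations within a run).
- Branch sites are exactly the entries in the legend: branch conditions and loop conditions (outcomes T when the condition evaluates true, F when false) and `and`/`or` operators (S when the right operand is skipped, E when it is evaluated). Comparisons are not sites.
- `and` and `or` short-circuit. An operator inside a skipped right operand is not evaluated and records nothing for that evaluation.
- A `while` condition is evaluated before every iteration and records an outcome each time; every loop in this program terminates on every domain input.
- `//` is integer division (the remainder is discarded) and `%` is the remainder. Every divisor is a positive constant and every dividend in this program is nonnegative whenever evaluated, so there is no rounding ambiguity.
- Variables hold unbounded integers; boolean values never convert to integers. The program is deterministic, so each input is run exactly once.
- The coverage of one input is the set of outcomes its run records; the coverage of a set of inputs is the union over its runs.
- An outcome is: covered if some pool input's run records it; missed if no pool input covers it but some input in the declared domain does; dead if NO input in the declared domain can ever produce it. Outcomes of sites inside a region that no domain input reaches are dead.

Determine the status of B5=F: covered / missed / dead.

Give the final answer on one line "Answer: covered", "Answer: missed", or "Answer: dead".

no pool input records B5=F
but domain input (a=8, b=3) does record it -> reachable, so missed

Answer: missed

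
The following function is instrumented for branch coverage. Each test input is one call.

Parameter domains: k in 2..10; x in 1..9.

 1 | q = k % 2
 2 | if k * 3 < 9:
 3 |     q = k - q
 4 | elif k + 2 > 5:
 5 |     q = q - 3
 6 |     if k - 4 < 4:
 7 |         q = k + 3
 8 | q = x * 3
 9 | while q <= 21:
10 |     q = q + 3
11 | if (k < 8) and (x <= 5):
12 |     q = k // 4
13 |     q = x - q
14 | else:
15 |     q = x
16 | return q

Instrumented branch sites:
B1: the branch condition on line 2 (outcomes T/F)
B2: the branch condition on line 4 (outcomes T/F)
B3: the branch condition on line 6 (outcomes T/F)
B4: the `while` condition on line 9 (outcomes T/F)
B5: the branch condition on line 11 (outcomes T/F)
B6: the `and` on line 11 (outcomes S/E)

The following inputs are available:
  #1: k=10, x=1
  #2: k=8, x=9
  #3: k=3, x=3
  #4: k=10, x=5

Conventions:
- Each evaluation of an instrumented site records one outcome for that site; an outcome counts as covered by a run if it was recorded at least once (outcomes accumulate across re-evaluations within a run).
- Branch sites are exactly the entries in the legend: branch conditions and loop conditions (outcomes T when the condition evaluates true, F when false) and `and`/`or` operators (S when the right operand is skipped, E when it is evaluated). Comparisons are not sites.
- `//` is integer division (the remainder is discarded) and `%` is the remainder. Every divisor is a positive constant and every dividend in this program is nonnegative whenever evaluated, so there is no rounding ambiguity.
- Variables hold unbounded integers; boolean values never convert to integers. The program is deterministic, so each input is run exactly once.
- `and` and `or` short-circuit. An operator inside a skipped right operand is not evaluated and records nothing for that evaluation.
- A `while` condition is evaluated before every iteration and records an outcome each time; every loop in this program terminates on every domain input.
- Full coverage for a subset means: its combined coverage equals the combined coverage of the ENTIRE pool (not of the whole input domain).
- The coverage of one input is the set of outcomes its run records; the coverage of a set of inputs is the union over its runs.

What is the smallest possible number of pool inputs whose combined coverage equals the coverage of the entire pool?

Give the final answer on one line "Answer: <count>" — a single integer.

run #1 (k=10, x=1) runs B1->F, B2->T, B3->F, B4->T, B4->T, B4->T, B4->T, B4->T, B4->T, B4->T, B4->F, B6->S, B5->F; records B1=F, B2=T, B3=F, B4=T, B4=F, B5=F, B6=S
run #2 (k=8, x=9) runs B1->F, B2->T, B3->F, B4->F, B6->S, B5->F; records B1=F, B2=T, B3=F, B4=F, B5=F, B6=S
run #3 (k=3, x=3) runs B1->F, B2->F, B4->T, B4->T, B4->T, B4->T, B4->T, B4->F, B6->E, B5->T; records B1=F, B2=F, B4=T, B4=F, B5=T, B6=E
run #4 (k=10, x=5) runs B1->F, B2->T, B3->F, B4->T, B4->T, B4->T, B4->F, B6->S, B5->F; records B1=F, B2=T, B3=F, B4=T, B4=F, B5=F, B6=S
union over all inputs: B1=F, B2=T, B2=F, B3=F, B4=T, B4=F, B5=T, B5=F, B6=S, B6=E (10 outcomes)
size 1 is not enough: best union over all size-1 subsets is 7/10
at size 2, {1, 3} reaches all 10 outcomes; every lexicographically earlier size-2 subset fails

Answer: 2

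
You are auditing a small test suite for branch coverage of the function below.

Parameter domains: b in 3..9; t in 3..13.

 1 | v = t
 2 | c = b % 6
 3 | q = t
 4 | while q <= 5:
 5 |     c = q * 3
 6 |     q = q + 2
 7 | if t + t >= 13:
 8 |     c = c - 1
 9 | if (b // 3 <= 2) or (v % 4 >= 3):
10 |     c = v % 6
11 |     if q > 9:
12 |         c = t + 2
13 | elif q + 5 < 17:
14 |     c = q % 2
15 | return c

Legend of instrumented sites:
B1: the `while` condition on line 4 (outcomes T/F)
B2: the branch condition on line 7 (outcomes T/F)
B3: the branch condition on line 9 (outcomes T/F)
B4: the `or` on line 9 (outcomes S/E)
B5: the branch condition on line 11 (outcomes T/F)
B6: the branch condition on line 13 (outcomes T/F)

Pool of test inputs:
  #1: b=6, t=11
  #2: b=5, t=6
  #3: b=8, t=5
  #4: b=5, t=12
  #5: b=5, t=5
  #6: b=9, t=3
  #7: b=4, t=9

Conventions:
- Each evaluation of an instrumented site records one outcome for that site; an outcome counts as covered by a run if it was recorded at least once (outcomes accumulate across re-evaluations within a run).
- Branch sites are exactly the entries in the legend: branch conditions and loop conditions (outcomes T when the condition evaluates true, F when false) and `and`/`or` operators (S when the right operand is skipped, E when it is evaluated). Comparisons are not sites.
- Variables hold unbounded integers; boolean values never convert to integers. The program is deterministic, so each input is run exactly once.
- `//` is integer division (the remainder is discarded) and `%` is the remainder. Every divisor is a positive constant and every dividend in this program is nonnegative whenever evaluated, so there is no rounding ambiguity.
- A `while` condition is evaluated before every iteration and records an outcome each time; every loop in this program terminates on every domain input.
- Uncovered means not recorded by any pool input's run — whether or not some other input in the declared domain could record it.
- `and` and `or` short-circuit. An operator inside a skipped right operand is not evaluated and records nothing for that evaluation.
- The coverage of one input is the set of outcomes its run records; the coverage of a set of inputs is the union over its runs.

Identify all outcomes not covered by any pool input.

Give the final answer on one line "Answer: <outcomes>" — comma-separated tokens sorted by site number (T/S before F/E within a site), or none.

test 1 (b=6, t=11) fires B1->F, B2->T, B4->S, B3->T, B5->T; hits B1=F, B2=T, B3=T, B4=S, B5=T
test 2 (b=5, t=6) fires B1->F, B2->F, B4->S, B3->T, B5->F; hits B1=F, B2=F, B3=T, B4=S, B5=F
test 3 (b=8, t=5) fires B1->T, B1->F, B2->F, B4->S, B3->T, B5->F; hits B1=T, B1=F, B2=F, B3=T, B4=S, B5=F
test 4 (b=5, t=12) fires B1->F, B2->T, B4->S, B3->T, B5->T; hits B1=F, B2=T, B3=T, B4=S, B5=T
test 5 (b=5, t=5) fires B1->T, B1->F, B2->F, B4->S, B3->T, B5->F; hits B1=T, B1=F, B2=F, B3=T, B4=S, B5=F
test 6 (b=9, t=3) fires B1->T, B1->T, B1->F, B2->F, B4->E, B3->T, B5->F; hits B1=T, B1=F, B2=F, B3=T, B4=E, B5=F
test 7 (b=4, t=9) fires B1->F, B2->T, B4->S, B3->T, B5->F; hits B1=F, B2=T, B3=T, B4=S, B5=F
union over the pool: B1=T, B1=F, B2=T, B2=F, B3=T, B4=S, B4=E, B5=T, B5=F
uncovered (3 of 12): B3=F, B6=T, B6=F

Answer: B3=F, B6=T, B6=F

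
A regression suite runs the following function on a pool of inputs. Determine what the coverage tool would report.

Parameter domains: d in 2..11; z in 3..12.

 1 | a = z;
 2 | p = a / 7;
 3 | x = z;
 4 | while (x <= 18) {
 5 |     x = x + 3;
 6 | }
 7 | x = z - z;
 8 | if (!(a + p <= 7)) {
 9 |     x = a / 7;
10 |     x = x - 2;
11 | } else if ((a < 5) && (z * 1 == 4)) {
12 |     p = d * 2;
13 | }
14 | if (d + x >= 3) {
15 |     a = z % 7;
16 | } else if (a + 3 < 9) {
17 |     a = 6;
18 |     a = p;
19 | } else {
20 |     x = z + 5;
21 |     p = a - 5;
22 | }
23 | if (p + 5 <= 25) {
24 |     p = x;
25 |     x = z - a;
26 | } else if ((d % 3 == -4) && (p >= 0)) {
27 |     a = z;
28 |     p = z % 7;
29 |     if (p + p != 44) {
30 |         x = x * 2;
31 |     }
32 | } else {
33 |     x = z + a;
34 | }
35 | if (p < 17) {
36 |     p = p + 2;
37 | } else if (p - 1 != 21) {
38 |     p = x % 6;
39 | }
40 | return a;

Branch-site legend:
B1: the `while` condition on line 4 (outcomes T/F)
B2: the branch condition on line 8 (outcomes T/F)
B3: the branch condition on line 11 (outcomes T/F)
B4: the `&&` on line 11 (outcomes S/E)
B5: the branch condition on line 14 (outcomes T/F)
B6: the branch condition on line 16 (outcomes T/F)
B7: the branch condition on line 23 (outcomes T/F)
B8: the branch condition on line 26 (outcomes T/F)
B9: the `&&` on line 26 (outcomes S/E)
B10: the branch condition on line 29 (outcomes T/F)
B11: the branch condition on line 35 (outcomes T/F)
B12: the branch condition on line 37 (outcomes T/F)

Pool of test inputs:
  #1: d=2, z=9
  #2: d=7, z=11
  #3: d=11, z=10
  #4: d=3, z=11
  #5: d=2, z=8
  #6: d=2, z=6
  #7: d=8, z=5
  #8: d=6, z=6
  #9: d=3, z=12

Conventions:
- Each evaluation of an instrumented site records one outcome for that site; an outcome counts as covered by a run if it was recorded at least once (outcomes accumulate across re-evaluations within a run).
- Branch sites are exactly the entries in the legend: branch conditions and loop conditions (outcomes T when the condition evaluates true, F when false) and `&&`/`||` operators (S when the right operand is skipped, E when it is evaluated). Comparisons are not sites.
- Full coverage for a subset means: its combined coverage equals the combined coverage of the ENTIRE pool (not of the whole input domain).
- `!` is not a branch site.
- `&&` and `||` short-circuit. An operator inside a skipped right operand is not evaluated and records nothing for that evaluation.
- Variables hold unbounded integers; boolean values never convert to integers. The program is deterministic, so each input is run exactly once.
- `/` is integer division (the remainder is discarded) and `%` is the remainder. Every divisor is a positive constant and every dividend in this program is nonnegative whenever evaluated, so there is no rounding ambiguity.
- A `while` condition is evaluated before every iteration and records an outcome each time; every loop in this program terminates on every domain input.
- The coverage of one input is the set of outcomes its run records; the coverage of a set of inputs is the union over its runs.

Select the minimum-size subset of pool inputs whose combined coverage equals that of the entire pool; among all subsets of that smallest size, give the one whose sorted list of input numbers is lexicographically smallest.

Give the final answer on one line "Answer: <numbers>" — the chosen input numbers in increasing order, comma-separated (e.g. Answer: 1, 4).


#1 (d=2, z=9) -> covered: B1=T, B1=F, B2=T, B5=F, B6=F, B7=T, B11=T
#2 (d=7, z=11) -> covered: B1=T, B1=F, B2=T, B5=T, B7=T, B11=T
#3 (d=11, z=10) -> covered: B1=T, B1=F, B2=T, B5=T, B7=T, B11=T
#4 (d=3, z=11) -> covered: B1=T, B1=F, B2=T, B5=F, B6=F, B7=T, B11=T
#5 (d=2, z=8) -> covered: B1=T, B1=F, B2=T, B5=F, B6=F, B7=T, B11=T
#6 (d=2, z=6) -> covered: B1=T, B1=F, B2=F, B3=F, B4=S, B5=F, B6=F, B7=T, B11=T
#7 (d=8, z=5) -> covered: B1=T, B1=F, B2=F, B3=F, B4=S, B5=T, B7=T, B11=T
#8 (d=6, z=6) -> covered: B1=T, B1=F, B2=F, B3=F, B4=S, B5=T, B7=T, B11=T
#9 (d=3, z=12) -> covered: B1=T, B1=F, B2=T, B5=F, B6=F, B7=T, B11=F, B12=T
pool-wide coverage (13 outcomes): B1=T, B1=F, B2=T, B2=F, B3=F, B4=S, B5=T, B5=F, B6=F, B7=T, B11=T, B11=F, B12=T
checked all size-1 subsets: none covers 13 outcomes (max 9/13)
the canonical winner is {7, 9}: size 2, full 13-outcome coverage, earliest index list among size-2 covers
Answer: 7, 9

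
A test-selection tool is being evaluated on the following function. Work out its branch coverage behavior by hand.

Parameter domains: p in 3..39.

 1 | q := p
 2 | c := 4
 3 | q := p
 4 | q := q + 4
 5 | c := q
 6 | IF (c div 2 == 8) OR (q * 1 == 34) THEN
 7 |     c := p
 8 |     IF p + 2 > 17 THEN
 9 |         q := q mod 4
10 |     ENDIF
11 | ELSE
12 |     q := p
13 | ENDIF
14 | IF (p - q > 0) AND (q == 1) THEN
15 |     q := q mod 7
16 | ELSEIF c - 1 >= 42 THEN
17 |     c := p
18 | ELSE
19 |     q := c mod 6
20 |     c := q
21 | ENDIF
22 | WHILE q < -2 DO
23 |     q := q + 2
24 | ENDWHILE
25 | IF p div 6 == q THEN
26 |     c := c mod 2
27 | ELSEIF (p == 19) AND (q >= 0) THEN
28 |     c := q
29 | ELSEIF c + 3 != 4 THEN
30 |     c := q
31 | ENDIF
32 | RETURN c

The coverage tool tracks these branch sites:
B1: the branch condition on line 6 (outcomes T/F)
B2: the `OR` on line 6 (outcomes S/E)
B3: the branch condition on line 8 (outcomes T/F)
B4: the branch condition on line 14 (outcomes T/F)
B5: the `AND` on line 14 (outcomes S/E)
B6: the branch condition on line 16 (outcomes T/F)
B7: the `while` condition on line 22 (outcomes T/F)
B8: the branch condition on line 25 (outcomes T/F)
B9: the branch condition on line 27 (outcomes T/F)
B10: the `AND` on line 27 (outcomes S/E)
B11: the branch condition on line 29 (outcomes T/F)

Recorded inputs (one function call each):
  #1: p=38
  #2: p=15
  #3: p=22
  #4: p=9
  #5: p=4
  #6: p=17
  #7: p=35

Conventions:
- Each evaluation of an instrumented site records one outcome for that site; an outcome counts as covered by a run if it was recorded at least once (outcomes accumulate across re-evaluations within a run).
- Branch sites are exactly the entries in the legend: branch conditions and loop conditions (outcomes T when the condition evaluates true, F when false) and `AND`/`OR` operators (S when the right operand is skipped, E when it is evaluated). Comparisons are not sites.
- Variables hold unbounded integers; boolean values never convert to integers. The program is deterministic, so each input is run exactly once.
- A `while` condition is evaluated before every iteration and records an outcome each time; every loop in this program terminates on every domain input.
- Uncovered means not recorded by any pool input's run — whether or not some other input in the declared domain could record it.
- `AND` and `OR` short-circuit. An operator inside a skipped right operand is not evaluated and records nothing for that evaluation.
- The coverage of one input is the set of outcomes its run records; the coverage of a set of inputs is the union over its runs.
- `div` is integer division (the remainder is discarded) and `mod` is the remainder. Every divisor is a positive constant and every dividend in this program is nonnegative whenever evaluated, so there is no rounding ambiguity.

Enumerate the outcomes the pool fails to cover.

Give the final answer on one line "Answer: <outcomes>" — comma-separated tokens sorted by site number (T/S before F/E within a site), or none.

run #1 (p=38) runs B2->E, B1->F, B5->S, B4->F, B6->F, B7->F, B8->F, B10->S, B9->F, B11->T; records B1=F, B2=E, B4=F, B5=S, B6=F, B7=F, B8=F, B9=F, B10=S, B11=T
run #2 (p=15) runs B2->E, B1->F, B5->S, B4->F, B6->F, B7->F, B8->F, B10->S, B9->F, B11->F; records B1=F, B2=E, B4=F, B5=S, B6=F, B7=F, B8=F, B9=F, B10=S, B11=F
run #3 (p=22) runs B2->E, B1->F, B5->S, B4->F, B6->F, B7->F, B8->F, B10->S, B9->F, B11->T; records B1=F, B2=E, B4=F, B5=S, B6=F, B7=F, B8=F, B9=F, B10=S, B11=T
run #4 (p=9) runs B2->E, B1->F, B5->S, B4->F, B6->F, B7->F, B8->T; records B1=F, B2=E, B4=F, B5=S, B6=F, B7=F, B8=T
run #5 (p=4) runs B2->E, B1->F, B5->S, B4->F, B6->F, B7->F, B8->F, B10->S, B9->F, B11->T; records B1=F, B2=E, B4=F, B5=S, B6=F, B7=F, B8=F, B9=F, B10=S, B11=T
run #6 (p=17) runs B2->E, B1->F, B5->S, B4->F, B6->F, B7->F, B8->F, B10->S, B9->F, B11->T; records B1=F, B2=E, B4=F, B5=S, B6=F, B7=F, B8=F, B9=F, B10=S, B11=T
run #7 (p=35) runs B2->E, B1->F, B5->S, B4->F, B6->F, B7->F, B8->F, B10->S, B9->F, B11->T; records B1=F, B2=E, B4=F, B5=S, B6=F, B7=F, B8=F, B9=F, B10=S, B11=T
union over the pool: B1=F, B2=E, B4=F, B5=S, B6=F, B7=F, B8=T, B8=F, B9=F, B10=S, B11=T, B11=F
uncovered (10 of 22): B1=T, B2=S, B3=T, B3=F, B4=T, B5=E, B6=T, B7=T, B9=T, B10=E

Answer: B1=T, B2=S, B3=T, B3=F, B4=T, B5=E, B6=T, B7=T, B9=T, B10=E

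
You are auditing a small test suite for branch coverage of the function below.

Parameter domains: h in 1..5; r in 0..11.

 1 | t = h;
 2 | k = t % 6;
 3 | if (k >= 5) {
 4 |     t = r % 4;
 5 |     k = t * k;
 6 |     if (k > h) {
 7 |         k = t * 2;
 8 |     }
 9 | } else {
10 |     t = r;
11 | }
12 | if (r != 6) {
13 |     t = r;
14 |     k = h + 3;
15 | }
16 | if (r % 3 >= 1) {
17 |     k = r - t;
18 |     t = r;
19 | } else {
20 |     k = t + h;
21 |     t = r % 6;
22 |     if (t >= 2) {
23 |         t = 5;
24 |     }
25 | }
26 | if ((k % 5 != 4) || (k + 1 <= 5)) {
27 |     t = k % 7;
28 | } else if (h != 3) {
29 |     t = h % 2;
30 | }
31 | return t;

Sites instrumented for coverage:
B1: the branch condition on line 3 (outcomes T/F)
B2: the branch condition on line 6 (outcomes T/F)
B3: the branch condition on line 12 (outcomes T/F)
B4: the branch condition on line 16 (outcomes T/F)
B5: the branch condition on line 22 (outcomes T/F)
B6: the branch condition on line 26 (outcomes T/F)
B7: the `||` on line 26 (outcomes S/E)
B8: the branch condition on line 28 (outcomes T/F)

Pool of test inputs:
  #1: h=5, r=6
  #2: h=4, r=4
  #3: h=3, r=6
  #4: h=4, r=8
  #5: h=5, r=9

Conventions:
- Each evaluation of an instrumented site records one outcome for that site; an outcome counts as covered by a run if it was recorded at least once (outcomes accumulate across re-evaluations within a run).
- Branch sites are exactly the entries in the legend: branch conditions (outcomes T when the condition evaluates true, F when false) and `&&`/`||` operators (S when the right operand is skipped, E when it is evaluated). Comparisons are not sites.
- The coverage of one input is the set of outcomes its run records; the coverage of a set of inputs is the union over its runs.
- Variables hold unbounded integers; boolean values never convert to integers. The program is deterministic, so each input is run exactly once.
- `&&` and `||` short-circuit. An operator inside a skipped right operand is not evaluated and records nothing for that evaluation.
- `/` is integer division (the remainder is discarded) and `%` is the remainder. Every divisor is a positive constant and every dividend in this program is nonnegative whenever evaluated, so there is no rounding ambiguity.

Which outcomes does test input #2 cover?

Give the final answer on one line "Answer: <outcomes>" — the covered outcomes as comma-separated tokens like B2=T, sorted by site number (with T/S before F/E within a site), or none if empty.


Running input #2 (h=4, r=4), event by event:
  B1->F, B3->T, B4->T, B7->S, B6->T
distinct outcomes covered: B1=F, B3=T, B4=T, B6=T, B7=S
Answer: B1=F, B3=T, B4=T, B6=T, B7=S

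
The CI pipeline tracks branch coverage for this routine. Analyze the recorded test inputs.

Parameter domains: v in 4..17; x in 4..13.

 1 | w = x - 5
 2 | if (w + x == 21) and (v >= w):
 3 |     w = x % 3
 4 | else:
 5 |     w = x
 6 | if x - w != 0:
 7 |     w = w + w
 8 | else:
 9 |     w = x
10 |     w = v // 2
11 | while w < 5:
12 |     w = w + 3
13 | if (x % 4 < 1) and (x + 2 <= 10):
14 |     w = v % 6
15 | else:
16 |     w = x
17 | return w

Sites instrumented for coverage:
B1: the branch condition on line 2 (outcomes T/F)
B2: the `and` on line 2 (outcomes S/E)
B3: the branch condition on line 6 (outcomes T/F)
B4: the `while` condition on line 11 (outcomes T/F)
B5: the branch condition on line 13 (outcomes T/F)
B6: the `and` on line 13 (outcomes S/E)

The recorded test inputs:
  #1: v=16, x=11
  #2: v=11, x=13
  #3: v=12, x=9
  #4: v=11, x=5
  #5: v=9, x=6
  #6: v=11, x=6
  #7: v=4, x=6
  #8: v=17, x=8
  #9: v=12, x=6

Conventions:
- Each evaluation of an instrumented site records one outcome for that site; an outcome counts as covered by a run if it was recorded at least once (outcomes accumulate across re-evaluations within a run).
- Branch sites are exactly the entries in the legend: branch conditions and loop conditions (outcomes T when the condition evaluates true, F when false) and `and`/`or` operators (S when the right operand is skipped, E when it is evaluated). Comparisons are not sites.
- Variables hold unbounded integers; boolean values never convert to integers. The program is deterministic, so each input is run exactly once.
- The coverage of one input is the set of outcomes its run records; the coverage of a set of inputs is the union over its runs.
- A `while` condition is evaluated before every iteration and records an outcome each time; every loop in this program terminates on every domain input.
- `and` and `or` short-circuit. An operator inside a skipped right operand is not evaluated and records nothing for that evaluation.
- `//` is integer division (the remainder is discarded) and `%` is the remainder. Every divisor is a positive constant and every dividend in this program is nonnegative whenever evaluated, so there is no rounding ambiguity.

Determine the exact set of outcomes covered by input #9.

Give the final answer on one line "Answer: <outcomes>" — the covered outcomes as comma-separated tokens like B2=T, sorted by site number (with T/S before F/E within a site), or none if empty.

Running input #9 (v=12, x=6), event by event:
  B2->S, B1->F, B3->F, B4->F, B6->S, B5->F
collecting distinct outcomes: B1=F, B2=S, B3=F, B4=F, B5=F, B6=S

Answer: B1=F, B2=S, B3=F, B4=F, B5=F, B6=S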